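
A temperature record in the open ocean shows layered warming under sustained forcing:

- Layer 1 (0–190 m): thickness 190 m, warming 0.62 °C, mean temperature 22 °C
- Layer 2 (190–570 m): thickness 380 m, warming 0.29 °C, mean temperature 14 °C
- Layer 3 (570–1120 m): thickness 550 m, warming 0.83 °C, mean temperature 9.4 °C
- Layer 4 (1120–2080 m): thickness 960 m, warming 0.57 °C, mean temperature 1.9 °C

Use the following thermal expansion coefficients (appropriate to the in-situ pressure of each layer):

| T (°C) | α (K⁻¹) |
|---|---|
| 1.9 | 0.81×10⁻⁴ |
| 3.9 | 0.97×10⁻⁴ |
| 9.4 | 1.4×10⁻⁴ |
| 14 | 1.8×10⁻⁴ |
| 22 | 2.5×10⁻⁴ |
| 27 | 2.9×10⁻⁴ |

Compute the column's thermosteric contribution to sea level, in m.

Layer 1 at 22 °C → α = 2.5×10⁻⁴ K⁻¹
Layer 2 at 14 °C → α = 1.8×10⁻⁴ K⁻¹
Layer 3 at 9.4 °C → α = 1.4×10⁻⁴ K⁻¹
Layer 4 at 1.9 °C → α = 0.81×10⁻⁴ K⁻¹
0–190 m: 190 × 2.5×10⁻⁴ × 0.62 = 0.02945 m
190–570 m: 0.29 × 1.8×10⁻⁴ × 380 = 0.019836 m
Layer 3: 1.4×10⁻⁴ × 0.83 × 550 = 0.06391 m
1120–2080 m: 960 × 0.57 × 0.81×10⁻⁴ = 0.0443232 m
Δh = 0.02945 + 0.019836 + 0.06391 + 0.0443232 = 0.1575192 m

Δh ≈ 0.158 m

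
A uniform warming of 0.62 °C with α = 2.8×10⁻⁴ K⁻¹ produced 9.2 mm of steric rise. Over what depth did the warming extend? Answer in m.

H = Δh/(αΔT) = 0.0092 / (2.8×10⁻⁴ × 0.62) ≈ 53.00 m

53.0 m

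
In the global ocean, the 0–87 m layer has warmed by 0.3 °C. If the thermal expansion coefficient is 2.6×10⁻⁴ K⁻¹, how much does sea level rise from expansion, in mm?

Δh = αΔT·H = 2.6×10⁻⁴ × 0.3 × 87 = 0.006786 m

Δh = 6.79 mm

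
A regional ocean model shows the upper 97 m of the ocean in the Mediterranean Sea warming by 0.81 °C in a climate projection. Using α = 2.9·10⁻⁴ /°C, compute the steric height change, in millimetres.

about 22.8 mm

Δh = αΔT·H = 2.9×10⁻⁴ × 0.81 × 97 = 0.0227853 m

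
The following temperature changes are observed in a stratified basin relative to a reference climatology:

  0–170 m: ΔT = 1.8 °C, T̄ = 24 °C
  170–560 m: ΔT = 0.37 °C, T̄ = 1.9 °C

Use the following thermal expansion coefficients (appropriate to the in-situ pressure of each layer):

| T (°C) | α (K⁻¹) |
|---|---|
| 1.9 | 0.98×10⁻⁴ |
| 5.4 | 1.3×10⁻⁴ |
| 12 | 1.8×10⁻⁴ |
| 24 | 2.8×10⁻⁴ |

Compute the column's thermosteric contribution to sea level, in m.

Layer 1 at 24 °C → α = 2.8×10⁻⁴ K⁻¹
Layer 2 at 1.9 °C → α = 0.98×10⁻⁴ K⁻¹
0–170 m: 2.8×10⁻⁴ × 1.8 × 170 = 0.08568 m
170–560 m: 0.98×10⁻⁴ × 390 × 0.37 = 0.0141414 m
Δh = 0.08568 + 0.0141414 = 0.0998214 m

about 0.10 m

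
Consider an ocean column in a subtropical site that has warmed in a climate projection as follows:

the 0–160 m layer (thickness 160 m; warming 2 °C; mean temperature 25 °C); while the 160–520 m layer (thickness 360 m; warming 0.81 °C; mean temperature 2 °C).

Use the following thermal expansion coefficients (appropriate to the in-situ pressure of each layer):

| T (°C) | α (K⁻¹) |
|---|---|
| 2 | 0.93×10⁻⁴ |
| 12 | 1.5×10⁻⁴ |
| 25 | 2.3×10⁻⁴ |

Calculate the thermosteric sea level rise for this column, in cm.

Layer 1 at 25 °C → α = 2.3×10⁻⁴ K⁻¹
Layer 2 at 2 °C → α = 0.93×10⁻⁴ K⁻¹
Layer 1: 160 × 2.3×10⁻⁴ × 2 = 0.07360 m
0.81 × 360 × 0.93×10⁻⁴ = 0.0271188 m
Δh = 0.07360 + 0.0271188 = 0.1007188 m ≈ 10 cm

Δh ≈ 10 cm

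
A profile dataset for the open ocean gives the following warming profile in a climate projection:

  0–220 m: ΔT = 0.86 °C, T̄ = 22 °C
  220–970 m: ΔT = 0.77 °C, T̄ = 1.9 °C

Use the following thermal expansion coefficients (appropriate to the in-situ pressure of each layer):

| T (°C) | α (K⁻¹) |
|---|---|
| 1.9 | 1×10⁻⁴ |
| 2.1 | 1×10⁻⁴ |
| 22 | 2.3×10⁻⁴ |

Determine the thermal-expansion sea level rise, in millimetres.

Layer 1 at 22 °C → α = 2.3×10⁻⁴ K⁻¹
Layer 2 at 1.9 °C → α = 1×10⁻⁴ K⁻¹
0.86 × 220 × 2.3×10⁻⁴ = 0.043516 m
Layer 2: 0.77 × 750 × 1×10⁻⁴ = 0.05775 m
Δh = 0.043516 + 0.05775 = 0.101266 m

Δh ≈ 101 mm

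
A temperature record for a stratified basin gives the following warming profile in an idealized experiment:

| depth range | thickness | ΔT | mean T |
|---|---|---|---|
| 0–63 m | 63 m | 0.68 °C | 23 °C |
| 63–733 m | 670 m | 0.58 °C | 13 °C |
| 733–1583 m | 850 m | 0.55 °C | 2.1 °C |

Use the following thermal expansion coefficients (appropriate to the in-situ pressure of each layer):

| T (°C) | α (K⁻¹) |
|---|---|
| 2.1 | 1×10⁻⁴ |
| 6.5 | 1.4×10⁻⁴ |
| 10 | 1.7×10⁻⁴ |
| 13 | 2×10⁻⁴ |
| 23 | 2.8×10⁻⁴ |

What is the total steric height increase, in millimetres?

Layer 1 at 23 °C → α = 2.8×10⁻⁴ K⁻¹
Layer 2 at 13 °C → α = 2×10⁻⁴ K⁻¹
Layer 3 at 2.1 °C → α = 1×10⁻⁴ K⁻¹
Layer 1: 0.68 × 63 × 2.8×10⁻⁴ = 0.0119952 m
63–733 m: 0.58 × 670 × 2×10⁻⁴ = 0.07772 m
733–1583 m: 0.55 × 850 × 1×10⁻⁴ = 0.04675 m
Δh = 0.0119952 + 0.07772 + 0.04675 = 0.1364652 m ≈ 136 mm

Δh ≈ 136 mm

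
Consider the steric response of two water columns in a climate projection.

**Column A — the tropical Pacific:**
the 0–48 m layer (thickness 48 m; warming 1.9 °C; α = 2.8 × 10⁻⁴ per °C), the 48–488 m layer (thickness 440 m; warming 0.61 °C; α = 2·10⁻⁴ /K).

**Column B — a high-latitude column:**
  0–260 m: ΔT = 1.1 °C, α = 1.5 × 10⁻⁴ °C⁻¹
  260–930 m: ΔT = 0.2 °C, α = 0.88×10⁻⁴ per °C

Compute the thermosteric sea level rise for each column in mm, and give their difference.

A 2.8×10⁻⁴ × 1.9 × 48 = 0.025536 m
A 48–488 m: 0.61 × 2×10⁻⁴ × 440 = 0.05368 m
A total: 0.079216 m
B Layer 1: 1.1 × 260 × 1.5×10⁻⁴ = 0.04290 m
B 0.88×10⁻⁴ × 670 × 0.2 = 0.011792 m
B total: 0.054692 m
Difference: 0.079216 − 0.054692 = 0.024524 m

Δh_A ≈ 79.2 mm, Δh_B ≈ 54.7 mm; difference ≈ 24.5 mm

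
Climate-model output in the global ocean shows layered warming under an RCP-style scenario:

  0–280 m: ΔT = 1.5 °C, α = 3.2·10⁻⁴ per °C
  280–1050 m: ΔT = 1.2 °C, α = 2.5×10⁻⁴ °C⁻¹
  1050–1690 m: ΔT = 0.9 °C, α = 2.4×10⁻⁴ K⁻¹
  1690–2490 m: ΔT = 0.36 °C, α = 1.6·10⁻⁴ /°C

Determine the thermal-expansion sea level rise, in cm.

0–280 m: 1.5 × 280 × 3.2×10⁻⁴ = 0.13440 m
Layer 2: 2.5×10⁻⁴ × 770 × 1.2 = 0.23100 m
0.9 × 2.4×10⁻⁴ × 640 = 0.13824 m
Layer 4: 800 × 0.36 × 1.6×10⁻⁴ = 0.04608 m
Δh = 0.13440 + 0.23100 + 0.13824 + 0.04608 = 0.54972 m

55.0 cm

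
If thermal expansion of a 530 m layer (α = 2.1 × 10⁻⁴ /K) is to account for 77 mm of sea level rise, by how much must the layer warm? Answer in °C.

ΔT = Δh/(αH) = 0.077 / (2.1×10⁻⁴ × 530) ≈ 0.6918 °C

0.692 °C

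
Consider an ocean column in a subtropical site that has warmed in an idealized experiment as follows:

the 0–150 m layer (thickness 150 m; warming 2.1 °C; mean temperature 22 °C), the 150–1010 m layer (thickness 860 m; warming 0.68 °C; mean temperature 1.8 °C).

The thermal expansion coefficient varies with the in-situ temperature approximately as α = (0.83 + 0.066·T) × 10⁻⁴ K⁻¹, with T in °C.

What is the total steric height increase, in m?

about 0.127 m

Layer 1: α = (0.83 + 0.066×22)×10⁻⁴ = 2.282×10⁻⁴ K⁻¹
Layer 2: α = (0.83 + 0.066×1.8)×10⁻⁴ = 0.9488×10⁻⁴ K⁻¹
2.282×10⁻⁴ × 2.1 × 150 = 0.071883 m
860 × 0.9488×10⁻⁴ × 0.68 = 0.055485824 m
Δh = 0.071883 + 0.055485824 = 0.127368824 m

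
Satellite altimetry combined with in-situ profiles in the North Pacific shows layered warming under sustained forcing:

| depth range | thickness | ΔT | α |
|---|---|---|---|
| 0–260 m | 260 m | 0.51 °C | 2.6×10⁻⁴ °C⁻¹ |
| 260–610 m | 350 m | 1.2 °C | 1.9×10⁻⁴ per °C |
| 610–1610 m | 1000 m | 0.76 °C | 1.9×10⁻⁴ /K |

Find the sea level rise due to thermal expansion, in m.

about 0.259 m

Layer 1: 0.51 × 260 × 2.6×10⁻⁴ = 0.034476 m
260–610 m: 1.2 × 1.9×10⁻⁴ × 350 = 0.07980 m
610–1610 m: 1.9×10⁻⁴ × 1000 × 0.76 = 0.14440 m
Δh = 0.034476 + 0.07980 + 0.14440 = 0.258676 m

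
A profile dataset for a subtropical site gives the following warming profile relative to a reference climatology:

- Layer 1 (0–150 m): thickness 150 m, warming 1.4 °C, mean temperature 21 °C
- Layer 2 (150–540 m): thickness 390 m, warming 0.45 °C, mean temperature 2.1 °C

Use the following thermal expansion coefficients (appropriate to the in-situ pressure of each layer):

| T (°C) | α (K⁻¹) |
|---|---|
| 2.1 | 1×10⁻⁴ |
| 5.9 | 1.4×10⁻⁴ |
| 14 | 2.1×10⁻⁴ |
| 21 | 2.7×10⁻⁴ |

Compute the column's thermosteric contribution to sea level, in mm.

Layer 1 at 21 °C → α = 2.7×10⁻⁴ K⁻¹
Layer 2 at 2.1 °C → α = 1×10⁻⁴ K⁻¹
0–150 m: 1.4 × 150 × 2.7×10⁻⁴ = 0.05670 m
390 × 1×10⁻⁴ × 0.45 = 0.01755 m
Δh = 0.05670 + 0.01755 = 0.07425 m

Δh = 74.3 mm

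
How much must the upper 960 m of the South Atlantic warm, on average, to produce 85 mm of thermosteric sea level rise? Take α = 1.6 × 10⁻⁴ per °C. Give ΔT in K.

ΔT = Δh/(αH) = 0.085 / (1.6×10⁻⁴ × 960) ≈ 0.5534 K

0.553 K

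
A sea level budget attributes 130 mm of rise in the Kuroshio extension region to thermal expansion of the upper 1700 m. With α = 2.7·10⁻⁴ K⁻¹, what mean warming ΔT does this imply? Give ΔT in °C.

ΔT ≈ 0.28 °C

ΔT = Δh/(αH) = 0.13 / (2.7×10⁻⁴ × 1700) ≈ 0.2832 °C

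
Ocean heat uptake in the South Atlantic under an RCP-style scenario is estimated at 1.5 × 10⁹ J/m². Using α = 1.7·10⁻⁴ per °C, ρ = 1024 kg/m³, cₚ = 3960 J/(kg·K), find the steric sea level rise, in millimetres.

about 62.9 mm

Δh = αQ/(ρcₚ) = 1.7×10⁻⁴ × 1.5×10⁹ / (1024 × 3960) ≈ 0.062885 m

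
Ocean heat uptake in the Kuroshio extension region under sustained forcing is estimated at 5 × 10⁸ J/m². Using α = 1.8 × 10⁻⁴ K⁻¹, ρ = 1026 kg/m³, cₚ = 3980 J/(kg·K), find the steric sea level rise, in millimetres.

Δh = αQ/(ρcₚ) = 1.8×10⁻⁴ × 5×10⁸ / (1026 × 3980) ≈ 0.02204 m

22.0 mm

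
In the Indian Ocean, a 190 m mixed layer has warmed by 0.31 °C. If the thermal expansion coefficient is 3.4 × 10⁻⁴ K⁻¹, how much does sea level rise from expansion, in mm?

20.0 mm

Δh = αΔT·H = 3.4×10⁻⁴ × 0.31 × 190 = 0.020026 m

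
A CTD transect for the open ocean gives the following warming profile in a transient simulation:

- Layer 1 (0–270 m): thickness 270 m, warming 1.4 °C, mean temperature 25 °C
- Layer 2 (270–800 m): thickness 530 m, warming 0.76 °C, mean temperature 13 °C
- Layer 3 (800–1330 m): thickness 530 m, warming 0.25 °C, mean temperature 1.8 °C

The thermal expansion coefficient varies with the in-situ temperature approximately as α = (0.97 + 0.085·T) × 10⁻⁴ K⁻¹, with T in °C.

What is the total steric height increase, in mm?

Layer 1: α = (0.97 + 0.085×25)×10⁻⁴ = 3.095×10⁻⁴ K⁻¹
Layer 2: α = (0.97 + 0.085×13)×10⁻⁴ = 2.075×10⁻⁴ K⁻¹
Layer 3: α = (0.97 + 0.085×1.8)×10⁻⁴ = 1.123×10⁻⁴ K⁻¹
0–270 m: 270 × 3.095×10⁻⁴ × 1.4 = 0.116991 m
2.075×10⁻⁴ × 530 × 0.76 = 0.083581 m
Layer 3: 1.123×10⁻⁴ × 530 × 0.25 = 0.01487975 m
Δh = 0.116991 + 0.083581 + 0.01487975 = 0.21545175 m

215 mm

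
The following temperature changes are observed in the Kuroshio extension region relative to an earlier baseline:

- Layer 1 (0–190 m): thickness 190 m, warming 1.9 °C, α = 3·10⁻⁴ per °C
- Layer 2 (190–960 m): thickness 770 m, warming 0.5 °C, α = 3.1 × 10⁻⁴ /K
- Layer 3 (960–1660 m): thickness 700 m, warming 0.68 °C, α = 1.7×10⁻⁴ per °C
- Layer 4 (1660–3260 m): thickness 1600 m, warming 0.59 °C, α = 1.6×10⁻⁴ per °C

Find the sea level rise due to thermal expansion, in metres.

190 × 3×10⁻⁴ × 1.9 = 0.10830 m
190–960 m: 0.5 × 770 × 3.1×10⁻⁴ = 0.11935 m
700 × 0.68 × 1.7×10⁻⁴ = 0.08092 m
Layer 4: 1.6×10⁻⁴ × 0.59 × 1600 = 0.15104 m
Δh = 0.10830 + 0.11935 + 0.08092 + 0.15104 = 0.45961 m ≈ 0.460 m

Δh ≈ 0.460 m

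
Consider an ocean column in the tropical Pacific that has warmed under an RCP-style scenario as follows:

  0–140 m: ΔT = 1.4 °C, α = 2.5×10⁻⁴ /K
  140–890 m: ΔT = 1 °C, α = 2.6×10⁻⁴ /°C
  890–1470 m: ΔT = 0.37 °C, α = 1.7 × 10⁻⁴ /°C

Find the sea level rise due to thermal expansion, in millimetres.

280 mm of thermosteric rise

1.4 × 2.5×10⁻⁴ × 140 = 0.04900 m
2.6×10⁻⁴ × 750 × 1 = 0.19500 m
Layer 3: 580 × 1.7×10⁻⁴ × 0.37 = 0.036482 m
Δh = 0.04900 + 0.19500 + 0.036482 = 0.280482 m ≈ 280 mm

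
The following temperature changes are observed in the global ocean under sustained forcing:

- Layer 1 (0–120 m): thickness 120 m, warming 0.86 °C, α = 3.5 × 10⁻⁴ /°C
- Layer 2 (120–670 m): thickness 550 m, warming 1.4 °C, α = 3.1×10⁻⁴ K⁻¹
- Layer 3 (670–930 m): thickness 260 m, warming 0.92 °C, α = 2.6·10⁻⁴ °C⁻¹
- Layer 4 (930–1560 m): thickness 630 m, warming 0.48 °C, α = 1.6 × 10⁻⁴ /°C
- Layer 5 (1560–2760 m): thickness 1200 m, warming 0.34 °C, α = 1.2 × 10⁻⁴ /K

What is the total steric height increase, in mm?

Layer 1: 120 × 0.86 × 3.5×10⁻⁴ = 0.03612 m
550 × 3.1×10⁻⁴ × 1.4 = 0.23870 m
Layer 3: 0.92 × 260 × 2.6×10⁻⁴ = 0.062192 m
Layer 4: 630 × 1.6×10⁻⁴ × 0.48 = 0.048384 m
1560–2760 m: 1200 × 1.2×10⁻⁴ × 0.34 = 0.04896 m
Δh = 0.03612 + 0.23870 + 0.062192 + 0.048384 + 0.04896 = 0.434356 m

434 mm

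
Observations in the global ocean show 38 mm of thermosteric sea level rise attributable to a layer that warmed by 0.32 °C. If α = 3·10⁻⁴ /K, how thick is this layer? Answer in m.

H = Δh/(αΔT) = 0.038 / (3×10⁻⁴ × 0.32) ≈ 395.8 m

H ≈ 396 m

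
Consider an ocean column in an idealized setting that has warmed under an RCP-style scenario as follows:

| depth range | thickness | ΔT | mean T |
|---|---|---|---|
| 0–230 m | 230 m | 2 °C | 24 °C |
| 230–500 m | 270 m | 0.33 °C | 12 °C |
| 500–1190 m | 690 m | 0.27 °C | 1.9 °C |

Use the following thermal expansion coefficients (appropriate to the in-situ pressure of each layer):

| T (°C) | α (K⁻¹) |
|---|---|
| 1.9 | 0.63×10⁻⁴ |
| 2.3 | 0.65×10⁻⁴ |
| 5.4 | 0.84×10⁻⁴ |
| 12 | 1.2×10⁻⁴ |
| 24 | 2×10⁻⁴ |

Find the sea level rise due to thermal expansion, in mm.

about 110 mm

Layer 1 at 24 °C → α = 2×10⁻⁴ K⁻¹
Layer 2 at 12 °C → α = 1.2×10⁻⁴ K⁻¹
Layer 3 at 1.9 °C → α = 0.63×10⁻⁴ K⁻¹
2×10⁻⁴ × 2 × 230 = 0.09200 m
230–500 m: 1.2×10⁻⁴ × 270 × 0.33 = 0.010692 m
Layer 3: 0.63×10⁻⁴ × 690 × 0.27 = 0.0117369 m
Δh = 0.09200 + 0.010692 + 0.0117369 = 0.1144289 m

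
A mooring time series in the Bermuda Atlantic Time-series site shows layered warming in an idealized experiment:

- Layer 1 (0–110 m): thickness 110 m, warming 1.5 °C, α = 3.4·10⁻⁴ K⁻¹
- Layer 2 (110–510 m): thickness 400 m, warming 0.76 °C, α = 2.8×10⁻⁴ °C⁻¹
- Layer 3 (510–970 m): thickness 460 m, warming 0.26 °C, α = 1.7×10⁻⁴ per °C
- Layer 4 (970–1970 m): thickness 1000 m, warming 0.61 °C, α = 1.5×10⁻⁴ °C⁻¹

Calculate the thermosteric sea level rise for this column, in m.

3.4×10⁻⁴ × 110 × 1.5 = 0.05610 m
Layer 2: 2.8×10⁻⁴ × 400 × 0.76 = 0.08512 m
510–970 m: 0.26 × 460 × 1.7×10⁻⁴ = 0.020332 m
0.61 × 1.5×10⁻⁴ × 1000 = 0.09150 m
Δh = 0.05610 + 0.08512 + 0.020332 + 0.09150 = 0.253052 m

Δh = 0.253 m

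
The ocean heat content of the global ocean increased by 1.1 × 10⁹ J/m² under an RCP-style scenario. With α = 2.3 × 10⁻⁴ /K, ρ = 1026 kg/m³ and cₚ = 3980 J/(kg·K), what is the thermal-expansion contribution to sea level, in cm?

Δh = αQ/(ρcₚ) = 2.3×10⁻⁴ × 1.1×10⁹ / (1026 × 3980) ≈ 0.061957 m

Δh ≈ 6.20 cm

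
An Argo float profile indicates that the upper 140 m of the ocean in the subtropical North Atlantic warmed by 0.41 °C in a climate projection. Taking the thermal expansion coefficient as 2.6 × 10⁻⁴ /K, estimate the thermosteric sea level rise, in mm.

Δh ≈ 14.9 mm

Δh = αΔT·H = 2.6×10⁻⁴ × 0.41 × 140 = 0.014924 m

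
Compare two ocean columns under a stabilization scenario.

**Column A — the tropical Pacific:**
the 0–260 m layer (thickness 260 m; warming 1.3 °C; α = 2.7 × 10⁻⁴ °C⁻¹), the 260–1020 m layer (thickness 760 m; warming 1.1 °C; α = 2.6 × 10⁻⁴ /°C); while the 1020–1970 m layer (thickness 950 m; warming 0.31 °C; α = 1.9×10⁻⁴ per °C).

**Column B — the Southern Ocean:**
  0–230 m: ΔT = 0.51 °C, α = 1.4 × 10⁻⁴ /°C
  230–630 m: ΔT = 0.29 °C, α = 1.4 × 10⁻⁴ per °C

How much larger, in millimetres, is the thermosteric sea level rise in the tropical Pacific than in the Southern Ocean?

332 mm

A 260 × 1.3 × 2.7×10⁻⁴ = 0.09126 m
A 760 × 1.1 × 2.6×10⁻⁴ = 0.21736 m
A 1020–1970 m: 950 × 1.9×10⁻⁴ × 0.31 = 0.055955 m
A total: 0.364575 m
B 0–230 m: 0.51 × 230 × 1.4×10⁻⁴ = 0.016422 m
B 230–630 m: 400 × 0.29 × 1.4×10⁻⁴ = 0.01624 m
B total: 0.032662 m
Difference: 0.364575 − 0.032662 = 0.331913 m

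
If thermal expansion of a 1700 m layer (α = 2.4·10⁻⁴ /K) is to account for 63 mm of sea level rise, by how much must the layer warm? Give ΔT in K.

0.154 K

ΔT = Δh/(αH) = 0.063 / (2.4×10⁻⁴ × 1700) ≈ 0.1544 K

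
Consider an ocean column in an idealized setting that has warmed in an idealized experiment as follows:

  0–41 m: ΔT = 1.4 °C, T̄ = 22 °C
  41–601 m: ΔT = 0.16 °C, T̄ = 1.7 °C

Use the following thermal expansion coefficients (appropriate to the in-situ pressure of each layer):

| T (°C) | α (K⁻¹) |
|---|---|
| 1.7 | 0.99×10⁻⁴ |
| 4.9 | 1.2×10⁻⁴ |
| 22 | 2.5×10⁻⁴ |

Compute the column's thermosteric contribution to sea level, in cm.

about 2.32 cm

Layer 1 at 22 °C → α = 2.5×10⁻⁴ K⁻¹
Layer 2 at 1.7 °C → α = 0.99×10⁻⁴ K⁻¹
0–41 m: 2.5×10⁻⁴ × 41 × 1.4 = 0.01435 m
41–601 m: 0.16 × 0.99×10⁻⁴ × 560 = 0.0088704 m
Δh = 0.01435 + 0.0088704 = 0.0232204 m ≈ 2.32 cm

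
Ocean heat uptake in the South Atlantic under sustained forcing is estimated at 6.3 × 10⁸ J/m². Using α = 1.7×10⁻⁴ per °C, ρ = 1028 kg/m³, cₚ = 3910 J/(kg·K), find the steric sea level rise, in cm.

Δh = αQ/(ρcₚ) = 1.7×10⁻⁴ × 6.3×10⁸ / (1028 × 3910) ≈ 0.026645 m

about 2.7 cm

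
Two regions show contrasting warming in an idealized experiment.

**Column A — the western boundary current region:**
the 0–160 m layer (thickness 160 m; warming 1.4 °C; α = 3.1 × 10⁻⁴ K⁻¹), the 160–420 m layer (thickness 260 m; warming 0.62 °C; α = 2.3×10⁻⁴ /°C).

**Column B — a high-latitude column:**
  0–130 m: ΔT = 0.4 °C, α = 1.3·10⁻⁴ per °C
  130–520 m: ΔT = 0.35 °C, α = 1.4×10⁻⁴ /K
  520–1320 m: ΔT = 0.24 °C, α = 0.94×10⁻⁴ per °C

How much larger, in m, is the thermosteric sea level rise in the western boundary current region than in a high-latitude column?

A 160 × 1.4 × 3.1×10⁻⁴ = 0.06944 m
A 0.62 × 260 × 2.3×10⁻⁴ = 0.037076 m
A total: 0.106516 m
B 0–130 m: 0.4 × 1.3×10⁻⁴ × 130 = 0.00676 m
B 1.4×10⁻⁴ × 0.35 × 390 = 0.01911 m
B 800 × 0.94×10⁻⁴ × 0.24 = 0.018048 m
B total: 0.043918 m
Difference: 0.106516 − 0.043918 = 0.062598 m

0.0626 m larger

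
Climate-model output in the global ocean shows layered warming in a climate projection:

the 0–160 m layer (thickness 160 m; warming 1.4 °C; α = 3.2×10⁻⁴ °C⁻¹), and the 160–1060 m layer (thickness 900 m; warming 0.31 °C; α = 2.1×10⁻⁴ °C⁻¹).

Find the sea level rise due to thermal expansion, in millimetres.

0–160 m: 1.4 × 160 × 3.2×10⁻⁴ = 0.07168 m
160–1060 m: 0.31 × 2.1×10⁻⁴ × 900 = 0.05859 m
Δh = 0.07168 + 0.05859 = 0.13027 m ≈ 130 mm

Δh ≈ 130 mm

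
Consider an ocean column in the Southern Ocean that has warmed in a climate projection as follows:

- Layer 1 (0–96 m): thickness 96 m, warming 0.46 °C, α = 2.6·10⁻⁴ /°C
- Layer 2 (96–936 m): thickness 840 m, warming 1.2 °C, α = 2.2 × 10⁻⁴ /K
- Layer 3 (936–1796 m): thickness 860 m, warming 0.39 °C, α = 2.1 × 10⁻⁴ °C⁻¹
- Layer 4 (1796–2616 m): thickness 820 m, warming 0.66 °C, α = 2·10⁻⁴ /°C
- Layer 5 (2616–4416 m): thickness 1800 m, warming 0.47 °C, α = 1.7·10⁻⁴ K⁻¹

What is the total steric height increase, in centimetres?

55.6 cm of thermosteric rise

2.6×10⁻⁴ × 0.46 × 96 = 0.0114816 m
96–936 m: 2.2×10⁻⁴ × 840 × 1.2 = 0.22176 m
860 × 2.1×10⁻⁴ × 0.39 = 0.070434 m
1796–2616 m: 820 × 0.66 × 2×10⁻⁴ = 0.10824 m
2616–4416 m: 1800 × 1.7×10⁻⁴ × 0.47 = 0.14382 m
Δh = 0.0114816 + 0.22176 + 0.070434 + 0.10824 + 0.14382 = 0.5557356 m ≈ 55.6 cm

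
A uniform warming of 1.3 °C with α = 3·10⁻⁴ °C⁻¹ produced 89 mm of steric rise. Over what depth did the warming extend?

H = Δh/(αΔT) = 0.089 / (3×10⁻⁴ × 1.3) ≈ 228.2 m

H ≈ 228 m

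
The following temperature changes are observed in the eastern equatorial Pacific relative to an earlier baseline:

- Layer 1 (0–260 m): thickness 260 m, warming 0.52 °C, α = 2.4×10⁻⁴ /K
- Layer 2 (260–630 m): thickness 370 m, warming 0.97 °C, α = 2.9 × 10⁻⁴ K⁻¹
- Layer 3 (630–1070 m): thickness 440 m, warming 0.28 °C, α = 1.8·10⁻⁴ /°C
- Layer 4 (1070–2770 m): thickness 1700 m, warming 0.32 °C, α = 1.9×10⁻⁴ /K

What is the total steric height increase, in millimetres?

260 × 2.4×10⁻⁴ × 0.52 = 0.032448 m
260–630 m: 370 × 2.9×10⁻⁴ × 0.97 = 0.104081 m
630–1070 m: 1.8×10⁻⁴ × 0.28 × 440 = 0.022176 m
Layer 4: 1.9×10⁻⁴ × 0.32 × 1700 = 0.10336 m
Δh = 0.032448 + 0.104081 + 0.022176 + 0.10336 = 0.262065 m ≈ 262 mm

about 262 mm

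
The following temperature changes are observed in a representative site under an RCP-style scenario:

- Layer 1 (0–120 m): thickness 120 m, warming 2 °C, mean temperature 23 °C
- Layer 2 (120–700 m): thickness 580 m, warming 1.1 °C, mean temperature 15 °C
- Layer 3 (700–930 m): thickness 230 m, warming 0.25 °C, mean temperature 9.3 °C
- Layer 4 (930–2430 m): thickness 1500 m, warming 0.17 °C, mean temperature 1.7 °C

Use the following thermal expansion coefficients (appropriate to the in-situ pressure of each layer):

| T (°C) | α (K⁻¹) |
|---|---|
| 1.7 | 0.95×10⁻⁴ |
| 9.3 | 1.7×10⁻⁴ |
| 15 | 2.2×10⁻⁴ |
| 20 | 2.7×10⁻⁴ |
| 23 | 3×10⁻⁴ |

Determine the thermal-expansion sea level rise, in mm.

Layer 1 at 23 °C → α = 3×10⁻⁴ K⁻¹
Layer 2 at 15 °C → α = 2.2×10⁻⁴ K⁻¹
Layer 3 at 9.3 °C → α = 1.7×10⁻⁴ K⁻¹
Layer 4 at 1.7 °C → α = 0.95×10⁻⁴ K⁻¹
0–120 m: 3×10⁻⁴ × 120 × 2 = 0.07200 m
2.2×10⁻⁴ × 580 × 1.1 = 0.14036 m
700–930 m: 1.7×10⁻⁴ × 0.25 × 230 = 0.009775 m
1500 × 0.17 × 0.95×10⁻⁴ = 0.024225 m
Δh = 0.07200 + 0.14036 + 0.009775 + 0.024225 = 0.24636 m

Δh = 246 mm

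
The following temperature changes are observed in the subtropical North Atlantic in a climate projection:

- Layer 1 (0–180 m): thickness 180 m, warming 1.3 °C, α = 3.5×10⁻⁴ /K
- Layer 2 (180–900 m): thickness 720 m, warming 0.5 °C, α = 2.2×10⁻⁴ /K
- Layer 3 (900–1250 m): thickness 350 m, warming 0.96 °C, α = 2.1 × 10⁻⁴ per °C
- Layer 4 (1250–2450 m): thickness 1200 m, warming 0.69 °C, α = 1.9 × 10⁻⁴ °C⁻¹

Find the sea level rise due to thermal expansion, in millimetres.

Δh ≈ 390 mm

0–180 m: 3.5×10⁻⁴ × 1.3 × 180 = 0.08190 m
180–900 m: 0.5 × 2.2×10⁻⁴ × 720 = 0.07920 m
0.96 × 2.1×10⁻⁴ × 350 = 0.07056 m
1250–2450 m: 1.9×10⁻⁴ × 0.69 × 1200 = 0.15732 m
Δh = 0.08190 + 0.07920 + 0.07056 + 0.15732 = 0.38898 m ≈ 390 mm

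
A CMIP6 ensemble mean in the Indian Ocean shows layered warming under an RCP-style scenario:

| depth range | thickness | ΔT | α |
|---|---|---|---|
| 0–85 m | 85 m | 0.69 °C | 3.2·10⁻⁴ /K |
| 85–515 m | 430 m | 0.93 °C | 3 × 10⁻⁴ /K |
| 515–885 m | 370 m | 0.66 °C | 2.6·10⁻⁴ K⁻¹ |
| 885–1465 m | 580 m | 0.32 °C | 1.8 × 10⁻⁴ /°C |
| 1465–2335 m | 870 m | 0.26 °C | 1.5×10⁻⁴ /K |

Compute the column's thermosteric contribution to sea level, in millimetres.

0–85 m: 85 × 0.69 × 3.2×10⁻⁴ = 0.018768 m
0.93 × 430 × 3×10⁻⁴ = 0.11997 m
2.6×10⁻⁴ × 0.66 × 370 = 0.063492 m
Layer 4: 1.8×10⁻⁴ × 0.32 × 580 = 0.033408 m
1.5×10⁻⁴ × 870 × 0.26 = 0.03393 m
Δh = 0.018768 + 0.11997 + 0.063492 + 0.033408 + 0.03393 = 0.269568 m

270 mm of thermosteric rise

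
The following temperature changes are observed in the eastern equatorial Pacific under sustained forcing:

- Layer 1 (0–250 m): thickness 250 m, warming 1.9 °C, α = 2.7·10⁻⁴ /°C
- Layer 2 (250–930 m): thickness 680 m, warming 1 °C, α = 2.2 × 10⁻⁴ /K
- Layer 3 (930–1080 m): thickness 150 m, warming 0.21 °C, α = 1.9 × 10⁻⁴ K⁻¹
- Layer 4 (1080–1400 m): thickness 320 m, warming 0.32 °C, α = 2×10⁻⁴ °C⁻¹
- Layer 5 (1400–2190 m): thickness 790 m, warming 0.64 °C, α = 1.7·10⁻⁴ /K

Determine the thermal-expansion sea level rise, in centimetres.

Δh = 39.0 cm

2.7×10⁻⁴ × 1.9 × 250 = 0.12825 m
1 × 2.2×10⁻⁴ × 680 = 0.14960 m
Layer 3: 150 × 1.9×10⁻⁴ × 0.21 = 0.005985 m
320 × 0.32 × 2×10⁻⁴ = 0.02048 m
1400–2190 m: 0.64 × 1.7×10⁻⁴ × 790 = 0.085952 m
Δh = 0.12825 + 0.14960 + 0.005985 + 0.02048 + 0.085952 = 0.390267 m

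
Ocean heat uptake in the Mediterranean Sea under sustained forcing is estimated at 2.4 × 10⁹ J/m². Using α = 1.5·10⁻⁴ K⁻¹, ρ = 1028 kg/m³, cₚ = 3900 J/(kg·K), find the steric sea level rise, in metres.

Δh = αQ/(ρcₚ) = 1.5×10⁻⁴ × 2.4×10⁹ / (1028 × 3900) ≈ 0.089793 m

Δh = 0.0898 m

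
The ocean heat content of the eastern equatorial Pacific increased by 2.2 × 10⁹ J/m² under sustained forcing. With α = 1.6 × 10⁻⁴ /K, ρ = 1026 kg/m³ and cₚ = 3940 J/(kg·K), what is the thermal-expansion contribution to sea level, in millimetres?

87.1 mm

Δh = αQ/(ρcₚ) = 1.6×10⁻⁴ × 2.2×10⁹ / (1026 × 3940) ≈ 0.087076 m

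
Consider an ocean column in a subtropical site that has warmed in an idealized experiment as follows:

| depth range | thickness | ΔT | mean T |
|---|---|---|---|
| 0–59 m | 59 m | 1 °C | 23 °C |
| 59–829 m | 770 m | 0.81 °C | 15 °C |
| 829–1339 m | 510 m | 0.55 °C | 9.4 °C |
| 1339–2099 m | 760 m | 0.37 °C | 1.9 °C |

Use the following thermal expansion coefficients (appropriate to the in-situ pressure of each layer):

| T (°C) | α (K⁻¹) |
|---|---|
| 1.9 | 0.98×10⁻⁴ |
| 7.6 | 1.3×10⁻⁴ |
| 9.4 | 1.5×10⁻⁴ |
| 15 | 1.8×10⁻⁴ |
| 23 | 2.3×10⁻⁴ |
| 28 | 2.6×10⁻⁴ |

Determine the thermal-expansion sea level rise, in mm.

Δh = 195 mm

Layer 1 at 23 °C → α = 2.3×10⁻⁴ K⁻¹
Layer 2 at 15 °C → α = 1.8×10⁻⁴ K⁻¹
Layer 3 at 9.4 °C → α = 1.5×10⁻⁴ K⁻¹
Layer 4 at 1.9 °C → α = 0.98×10⁻⁴ K⁻¹
0–59 m: 2.3×10⁻⁴ × 59 × 1 = 0.01357 m
Layer 2: 0.81 × 770 × 1.8×10⁻⁴ = 0.112266 m
829–1339 m: 1.5×10⁻⁴ × 510 × 0.55 = 0.042075 m
0.98×10⁻⁴ × 0.37 × 760 = 0.0275576 m
Δh = 0.01357 + 0.112266 + 0.042075 + 0.0275576 = 0.1954686 m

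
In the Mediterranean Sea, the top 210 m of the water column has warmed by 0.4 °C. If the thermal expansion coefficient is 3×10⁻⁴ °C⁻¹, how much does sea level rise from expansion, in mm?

about 25.2 mm

Δh = αΔT·H = 3×10⁻⁴ × 0.4 × 210 = 0.02520 m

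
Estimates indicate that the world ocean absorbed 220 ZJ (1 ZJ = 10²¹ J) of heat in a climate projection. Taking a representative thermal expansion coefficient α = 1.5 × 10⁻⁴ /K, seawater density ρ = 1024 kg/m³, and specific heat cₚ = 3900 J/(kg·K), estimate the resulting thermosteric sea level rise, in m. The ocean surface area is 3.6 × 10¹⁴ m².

Per unit area: Q = 220×10²¹ / (3.6×10¹⁴) ≈ 6.111×10⁸ J/m²
Δh = αQ/(ρcₚ) = 1.5×10⁻⁴ × 6.111×10⁸ / (1024 × 3900) ≈ 0.022953 m

about 0.0230 m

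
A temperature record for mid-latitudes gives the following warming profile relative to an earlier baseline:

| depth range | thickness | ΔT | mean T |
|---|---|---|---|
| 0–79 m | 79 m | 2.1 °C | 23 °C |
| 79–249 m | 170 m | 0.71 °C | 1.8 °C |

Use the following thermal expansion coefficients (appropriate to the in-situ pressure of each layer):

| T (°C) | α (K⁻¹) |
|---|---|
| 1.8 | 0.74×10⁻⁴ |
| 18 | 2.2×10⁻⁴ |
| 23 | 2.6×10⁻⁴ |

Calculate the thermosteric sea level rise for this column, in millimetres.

Layer 1 at 23 °C → α = 2.6×10⁻⁴ K⁻¹
Layer 2 at 1.8 °C → α = 0.74×10⁻⁴ K⁻¹
2.6×10⁻⁴ × 79 × 2.1 = 0.043134 m
79–249 m: 0.71 × 0.74×10⁻⁴ × 170 = 0.0089318 m
Δh = 0.043134 + 0.0089318 = 0.0520658 m ≈ 52.1 mm

52.1 mm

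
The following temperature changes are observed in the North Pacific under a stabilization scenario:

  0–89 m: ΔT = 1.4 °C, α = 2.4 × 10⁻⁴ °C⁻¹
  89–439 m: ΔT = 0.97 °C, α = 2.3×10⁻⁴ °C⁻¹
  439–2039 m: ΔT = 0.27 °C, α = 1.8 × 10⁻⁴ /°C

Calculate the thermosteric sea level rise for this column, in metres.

0.19 m

Layer 1: 89 × 2.4×10⁻⁴ × 1.4 = 0.029904 m
Layer 2: 0.97 × 2.3×10⁻⁴ × 350 = 0.078085 m
Layer 3: 1.8×10⁻⁴ × 1600 × 0.27 = 0.07776 m
Δh = 0.029904 + 0.078085 + 0.07776 = 0.185749 m ≈ 0.19 m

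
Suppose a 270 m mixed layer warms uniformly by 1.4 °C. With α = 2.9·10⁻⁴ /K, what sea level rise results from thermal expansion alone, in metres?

0.11 m of thermosteric rise

Δh = αΔT·H = 2.9×10⁻⁴ × 1.4 × 270 = 0.10962 m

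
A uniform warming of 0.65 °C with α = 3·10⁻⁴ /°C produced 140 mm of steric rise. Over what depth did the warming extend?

about 720 m

H = Δh/(αΔT) = 0.14 / (3×10⁻⁴ × 0.65) ≈ 717.9 m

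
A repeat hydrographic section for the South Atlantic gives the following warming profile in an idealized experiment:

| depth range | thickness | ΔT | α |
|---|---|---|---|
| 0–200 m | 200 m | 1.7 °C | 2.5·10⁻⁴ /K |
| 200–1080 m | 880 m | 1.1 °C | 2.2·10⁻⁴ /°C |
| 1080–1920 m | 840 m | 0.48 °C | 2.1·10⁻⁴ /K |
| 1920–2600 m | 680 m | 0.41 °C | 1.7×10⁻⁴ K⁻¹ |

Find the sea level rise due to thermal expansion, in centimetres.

0–200 m: 2.5×10⁻⁴ × 200 × 1.7 = 0.08500 m
200–1080 m: 880 × 1.1 × 2.2×10⁻⁴ = 0.21296 m
840 × 0.48 × 2.1×10⁻⁴ = 0.084672 m
Layer 4: 680 × 0.41 × 1.7×10⁻⁴ = 0.047396 m
Δh = 0.08500 + 0.21296 + 0.084672 + 0.047396 = 0.430028 m

about 43 cm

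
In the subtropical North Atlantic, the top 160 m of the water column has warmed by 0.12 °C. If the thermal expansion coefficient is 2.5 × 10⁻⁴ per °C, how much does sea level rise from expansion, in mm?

Δh ≈ 4.80 mm

Δh = αΔT·H = 2.5×10⁻⁴ × 0.12 × 160 = 0.00480 m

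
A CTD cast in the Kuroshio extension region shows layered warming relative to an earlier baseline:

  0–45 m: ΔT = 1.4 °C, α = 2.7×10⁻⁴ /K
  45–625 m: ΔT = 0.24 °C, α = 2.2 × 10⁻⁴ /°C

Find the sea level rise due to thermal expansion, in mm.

1.4 × 45 × 2.7×10⁻⁴ = 0.01701 m
45–625 m: 2.2×10⁻⁴ × 580 × 0.24 = 0.030624 m
Δh = 0.01701 + 0.030624 = 0.047634 m ≈ 48 mm

Δh ≈ 48 mm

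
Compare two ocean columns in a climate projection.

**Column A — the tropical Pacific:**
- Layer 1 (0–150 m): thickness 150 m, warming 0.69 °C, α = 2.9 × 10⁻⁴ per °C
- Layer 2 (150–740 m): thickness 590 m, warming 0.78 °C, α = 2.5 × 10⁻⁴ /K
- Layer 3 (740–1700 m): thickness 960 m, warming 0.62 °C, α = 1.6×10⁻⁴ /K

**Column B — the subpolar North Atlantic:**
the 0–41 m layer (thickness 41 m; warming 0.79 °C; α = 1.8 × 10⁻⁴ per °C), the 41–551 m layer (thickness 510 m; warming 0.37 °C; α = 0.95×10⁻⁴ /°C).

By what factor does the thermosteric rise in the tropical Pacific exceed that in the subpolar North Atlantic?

a factor of 10.1

A Layer 1: 0.69 × 150 × 2.9×10⁻⁴ = 0.030015 m
A 2.5×10⁻⁴ × 590 × 0.78 = 0.11505 m
A 960 × 1.6×10⁻⁴ × 0.62 = 0.095232 m
A total: 0.240297 m
B Layer 1: 1.8×10⁻⁴ × 0.79 × 41 = 0.0058302 m
B 41–551 m: 0.95×10⁻⁴ × 510 × 0.37 = 0.0179265 m
B total: 0.0237567 m
Ratio: 0.240297 / 0.0237567 ≈ 10.11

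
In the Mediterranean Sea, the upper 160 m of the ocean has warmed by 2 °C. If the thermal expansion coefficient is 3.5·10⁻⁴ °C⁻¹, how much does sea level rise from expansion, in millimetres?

Δh ≈ 112 mm

Δh = αΔT·H = 3.5×10⁻⁴ × 2 × 160 = 0.11200 m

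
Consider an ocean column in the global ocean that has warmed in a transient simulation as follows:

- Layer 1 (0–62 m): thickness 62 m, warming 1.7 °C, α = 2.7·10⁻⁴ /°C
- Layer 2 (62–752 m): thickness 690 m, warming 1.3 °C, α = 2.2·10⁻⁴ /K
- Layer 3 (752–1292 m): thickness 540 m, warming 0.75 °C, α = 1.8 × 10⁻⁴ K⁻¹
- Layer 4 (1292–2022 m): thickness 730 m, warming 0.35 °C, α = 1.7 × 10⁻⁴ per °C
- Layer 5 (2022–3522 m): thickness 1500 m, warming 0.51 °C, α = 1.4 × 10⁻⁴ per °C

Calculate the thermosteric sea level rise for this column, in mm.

449 mm of thermosteric rise

0–62 m: 2.7×10⁻⁴ × 1.7 × 62 = 0.028458 m
2.2×10⁻⁴ × 1.3 × 690 = 0.19734 m
752–1292 m: 1.8×10⁻⁴ × 540 × 0.75 = 0.07290 m
Layer 4: 730 × 1.7×10⁻⁴ × 0.35 = 0.043435 m
2022–3522 m: 1500 × 1.4×10⁻⁴ × 0.51 = 0.10710 m
Δh = 0.028458 + 0.19734 + 0.07290 + 0.043435 + 0.10710 = 0.449233 m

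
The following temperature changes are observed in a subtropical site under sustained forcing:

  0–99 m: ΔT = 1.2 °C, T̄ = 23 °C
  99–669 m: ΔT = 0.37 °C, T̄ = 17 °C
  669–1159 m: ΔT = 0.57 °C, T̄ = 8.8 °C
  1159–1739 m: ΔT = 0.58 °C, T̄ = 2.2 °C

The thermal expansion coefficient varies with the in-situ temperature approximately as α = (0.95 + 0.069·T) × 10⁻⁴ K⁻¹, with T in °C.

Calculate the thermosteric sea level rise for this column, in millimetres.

Layer 1: α = (0.95 + 0.069×23)×10⁻⁴ = 2.537×10⁻⁴ K⁻¹
Layer 2: α = (0.95 + 0.069×17)×10⁻⁴ = 2.123×10⁻⁴ K⁻¹
Layer 3: α = (0.95 + 0.069×8.8)×10⁻⁴ = 1.5572×10⁻⁴ K⁻¹
Layer 4: α = (0.95 + 0.069×2.2)×10⁻⁴ = 1.1018×10⁻⁴ K⁻¹
0–99 m: 99 × 1.2 × 2.537×10⁻⁴ = 0.03013956 m
99–669 m: 2.123×10⁻⁴ × 0.37 × 570 = 0.04477407 m
0.57 × 1.5572×10⁻⁴ × 490 = 0.043492596 m
1159–1739 m: 580 × 0.58 × 1.1018×10⁻⁴ = 0.037064552 m
Δh = 0.03013956 + 0.04477407 + 0.043492596 + 0.037064552 = 0.155470778 m

160 mm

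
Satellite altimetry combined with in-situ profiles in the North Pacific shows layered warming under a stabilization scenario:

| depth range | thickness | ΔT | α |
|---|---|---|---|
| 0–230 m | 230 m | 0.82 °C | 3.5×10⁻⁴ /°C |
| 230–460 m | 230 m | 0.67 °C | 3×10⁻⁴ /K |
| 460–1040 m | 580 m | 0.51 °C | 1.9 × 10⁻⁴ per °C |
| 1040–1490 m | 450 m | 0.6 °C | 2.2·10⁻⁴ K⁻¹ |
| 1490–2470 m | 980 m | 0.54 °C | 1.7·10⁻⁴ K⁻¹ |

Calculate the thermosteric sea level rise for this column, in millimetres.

0–230 m: 230 × 3.5×10⁻⁴ × 0.82 = 0.06601 m
Layer 2: 230 × 0.67 × 3×10⁻⁴ = 0.04623 m
1.9×10⁻⁴ × 0.51 × 580 = 0.056202 m
1040–1490 m: 450 × 0.6 × 2.2×10⁻⁴ = 0.05940 m
Layer 5: 980 × 0.54 × 1.7×10⁻⁴ = 0.089964 m
Δh = 0.06601 + 0.04623 + 0.056202 + 0.05940 + 0.089964 = 0.317806 m

about 320 mm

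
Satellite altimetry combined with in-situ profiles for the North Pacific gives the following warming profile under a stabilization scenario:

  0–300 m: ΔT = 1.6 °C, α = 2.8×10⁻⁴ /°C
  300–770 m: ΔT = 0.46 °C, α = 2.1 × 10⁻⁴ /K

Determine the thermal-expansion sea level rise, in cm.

Δh = 18 cm

2.8×10⁻⁴ × 300 × 1.6 = 0.13440 m
300–770 m: 2.1×10⁻⁴ × 470 × 0.46 = 0.045402 m
Δh = 0.13440 + 0.045402 = 0.179802 m ≈ 18 cm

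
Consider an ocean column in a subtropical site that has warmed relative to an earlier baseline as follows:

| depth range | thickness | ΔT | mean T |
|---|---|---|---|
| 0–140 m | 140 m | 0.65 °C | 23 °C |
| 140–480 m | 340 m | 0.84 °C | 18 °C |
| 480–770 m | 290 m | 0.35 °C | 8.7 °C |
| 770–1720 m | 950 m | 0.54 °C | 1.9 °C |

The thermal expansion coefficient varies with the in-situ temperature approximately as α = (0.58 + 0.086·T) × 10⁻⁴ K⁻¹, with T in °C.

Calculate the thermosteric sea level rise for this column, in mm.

136 mm of thermosteric rise

Layer 1: α = (0.58 + 0.086×23)×10⁻⁴ = 2.558×10⁻⁴ K⁻¹
Layer 2: α = (0.58 + 0.086×18)×10⁻⁴ = 2.128×10⁻⁴ K⁻¹
Layer 3: α = (0.58 + 0.086×8.7)×10⁻⁴ = 1.3282×10⁻⁴ K⁻¹
Layer 4: α = (0.58 + 0.086×1.9)×10⁻⁴ = 0.7434×10⁻⁴ K⁻¹
Layer 1: 0.65 × 2.558×10⁻⁴ × 140 = 0.0232778 m
0.84 × 340 × 2.128×10⁻⁴ = 0.06077568 m
Layer 3: 1.3282×10⁻⁴ × 0.35 × 290 = 0.01348123 m
770–1720 m: 0.7434×10⁻⁴ × 950 × 0.54 = 0.03813642 m
Δh = 0.0232778 + 0.06077568 + 0.01348123 + 0.03813642 = 0.13567113 m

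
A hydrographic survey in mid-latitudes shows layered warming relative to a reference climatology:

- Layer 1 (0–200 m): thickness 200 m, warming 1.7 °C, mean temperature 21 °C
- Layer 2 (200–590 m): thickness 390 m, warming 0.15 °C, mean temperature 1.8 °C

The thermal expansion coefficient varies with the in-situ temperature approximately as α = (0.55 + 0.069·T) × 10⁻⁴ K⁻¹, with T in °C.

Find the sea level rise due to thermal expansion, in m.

Layer 1: α = (0.55 + 0.069×21)×10⁻⁴ = 1.999×10⁻⁴ K⁻¹
Layer 2: α = (0.55 + 0.069×1.8)×10⁻⁴ = 0.6742×10⁻⁴ K⁻¹
1.7 × 1.999×10⁻⁴ × 200 = 0.067966 m
Layer 2: 0.6742×10⁻⁴ × 0.15 × 390 = 0.00394407 m
Δh = 0.067966 + 0.00394407 = 0.07191007 m ≈ 0.072 m

0.072 m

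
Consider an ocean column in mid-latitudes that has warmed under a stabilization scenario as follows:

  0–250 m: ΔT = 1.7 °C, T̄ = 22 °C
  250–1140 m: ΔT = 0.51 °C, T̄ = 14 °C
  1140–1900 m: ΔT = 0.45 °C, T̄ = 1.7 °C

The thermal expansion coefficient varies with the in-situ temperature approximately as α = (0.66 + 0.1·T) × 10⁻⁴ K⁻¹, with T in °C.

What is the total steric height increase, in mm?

Δh ≈ 243 mm

Layer 1: α = (0.66 + 0.1×22)×10⁻⁴ = 2.86×10⁻⁴ K⁻¹
Layer 2: α = (0.66 + 0.1×14)×10⁻⁴ = 2.06×10⁻⁴ K⁻¹
Layer 3: α = (0.66 + 0.1×1.7)×10⁻⁴ = 0.83×10⁻⁴ K⁻¹
Layer 1: 1.7 × 250 × 2.86×10⁻⁴ = 0.12155 m
Layer 2: 0.51 × 890 × 2.06×10⁻⁴ = 0.0935034 m
1140–1900 m: 760 × 0.83×10⁻⁴ × 0.45 = 0.028386 m
Δh = 0.12155 + 0.0935034 + 0.028386 = 0.2434394 m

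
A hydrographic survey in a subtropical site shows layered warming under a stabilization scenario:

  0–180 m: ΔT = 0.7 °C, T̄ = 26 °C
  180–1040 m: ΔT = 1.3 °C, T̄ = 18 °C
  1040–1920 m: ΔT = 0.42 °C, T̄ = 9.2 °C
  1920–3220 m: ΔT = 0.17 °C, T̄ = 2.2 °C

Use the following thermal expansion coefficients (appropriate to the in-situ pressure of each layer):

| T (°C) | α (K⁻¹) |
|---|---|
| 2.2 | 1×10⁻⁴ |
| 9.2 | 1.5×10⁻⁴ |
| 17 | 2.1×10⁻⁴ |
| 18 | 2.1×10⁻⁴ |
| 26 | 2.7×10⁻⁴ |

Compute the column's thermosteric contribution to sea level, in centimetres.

Layer 1 at 26 °C → α = 2.7×10⁻⁴ K⁻¹
Layer 2 at 18 °C → α = 2.1×10⁻⁴ K⁻¹
Layer 3 at 9.2 °C → α = 1.5×10⁻⁴ K⁻¹
Layer 4 at 2.2 °C → α = 1×10⁻⁴ K⁻¹
180 × 2.7×10⁻⁴ × 0.7 = 0.03402 m
180–1040 m: 2.1×10⁻⁴ × 860 × 1.3 = 0.23478 m
Layer 3: 880 × 1.5×10⁻⁴ × 0.42 = 0.05544 m
Layer 4: 1300 × 1×10⁻⁴ × 0.17 = 0.02210 m
Δh = 0.03402 + 0.23478 + 0.05544 + 0.02210 = 0.34634 m

35 cm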